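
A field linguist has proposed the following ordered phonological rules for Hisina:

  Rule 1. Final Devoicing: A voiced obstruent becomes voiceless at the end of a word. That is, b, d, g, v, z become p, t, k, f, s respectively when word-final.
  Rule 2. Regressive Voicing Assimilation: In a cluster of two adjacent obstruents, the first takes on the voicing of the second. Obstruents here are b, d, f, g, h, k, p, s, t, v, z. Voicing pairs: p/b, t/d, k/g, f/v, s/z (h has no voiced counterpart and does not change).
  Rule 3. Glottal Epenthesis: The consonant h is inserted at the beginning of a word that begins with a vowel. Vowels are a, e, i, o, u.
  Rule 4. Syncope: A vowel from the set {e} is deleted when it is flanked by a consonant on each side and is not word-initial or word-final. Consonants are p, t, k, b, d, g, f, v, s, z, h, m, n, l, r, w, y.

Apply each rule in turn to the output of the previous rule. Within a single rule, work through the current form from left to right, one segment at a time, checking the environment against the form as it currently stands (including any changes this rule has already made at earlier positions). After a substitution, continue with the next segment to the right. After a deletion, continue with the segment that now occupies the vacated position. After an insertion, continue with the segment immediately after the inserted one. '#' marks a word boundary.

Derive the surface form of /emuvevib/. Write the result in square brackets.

[hmuvvip]

Rule 1 Final Devoicing: [emuvevib] → [emuvevip]
Rule 2 Regressive Voicing Assimilation: no change — [emuvevip]
Rule 3 Glottal Epenthesis: [emuvevip] → [hemuvevip]
Rule 4 Syncope: [hemuvevip] → [hmuvvip]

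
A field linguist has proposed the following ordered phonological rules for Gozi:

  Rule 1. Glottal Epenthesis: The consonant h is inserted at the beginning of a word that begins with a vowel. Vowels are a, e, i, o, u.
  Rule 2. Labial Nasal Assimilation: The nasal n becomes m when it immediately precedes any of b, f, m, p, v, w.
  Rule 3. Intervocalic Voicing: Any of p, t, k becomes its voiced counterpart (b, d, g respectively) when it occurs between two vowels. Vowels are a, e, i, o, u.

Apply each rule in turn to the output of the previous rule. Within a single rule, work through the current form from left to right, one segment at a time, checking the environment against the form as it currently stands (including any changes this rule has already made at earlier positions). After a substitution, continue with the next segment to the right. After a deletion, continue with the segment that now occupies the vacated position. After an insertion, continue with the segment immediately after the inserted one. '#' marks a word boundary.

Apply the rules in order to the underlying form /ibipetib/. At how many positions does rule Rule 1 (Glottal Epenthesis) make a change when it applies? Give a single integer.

Rule 1 Glottal Epenthesis: [ibipetib] → [hibipetib]
Rule 2 Labial Nasal Assimilation: no change — [hibipetib]
Rule 3 Intervocalic Voicing: [hibipetib] → [hibibedib]
Rule Rule 1 changed 1 position(s).

1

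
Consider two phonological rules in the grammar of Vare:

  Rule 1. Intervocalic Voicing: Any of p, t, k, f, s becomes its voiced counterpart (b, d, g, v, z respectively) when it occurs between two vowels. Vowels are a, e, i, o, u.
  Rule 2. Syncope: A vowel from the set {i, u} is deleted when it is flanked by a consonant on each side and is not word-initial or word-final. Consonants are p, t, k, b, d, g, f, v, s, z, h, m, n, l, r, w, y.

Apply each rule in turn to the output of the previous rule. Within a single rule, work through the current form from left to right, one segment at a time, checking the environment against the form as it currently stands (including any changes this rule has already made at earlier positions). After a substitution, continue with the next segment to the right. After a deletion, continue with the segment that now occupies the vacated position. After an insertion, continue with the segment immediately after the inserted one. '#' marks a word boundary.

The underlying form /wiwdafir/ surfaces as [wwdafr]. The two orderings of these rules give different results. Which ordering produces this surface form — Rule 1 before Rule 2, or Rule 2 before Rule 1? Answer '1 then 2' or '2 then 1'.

Order 1 then 2:
  1 Intervocalic Voicing: [wiwdafir] → [wiwdavir]
  2 Syncope: [wiwdavir] → [wwdavr]
  result: [wwdavr]
Order 2 then 1:
  2 Syncope: [wiwdafir] → [wwdafr]
  1 Intervocalic Voicing: no change — [wwdafr]
  result: [wwdafr]

2 then 1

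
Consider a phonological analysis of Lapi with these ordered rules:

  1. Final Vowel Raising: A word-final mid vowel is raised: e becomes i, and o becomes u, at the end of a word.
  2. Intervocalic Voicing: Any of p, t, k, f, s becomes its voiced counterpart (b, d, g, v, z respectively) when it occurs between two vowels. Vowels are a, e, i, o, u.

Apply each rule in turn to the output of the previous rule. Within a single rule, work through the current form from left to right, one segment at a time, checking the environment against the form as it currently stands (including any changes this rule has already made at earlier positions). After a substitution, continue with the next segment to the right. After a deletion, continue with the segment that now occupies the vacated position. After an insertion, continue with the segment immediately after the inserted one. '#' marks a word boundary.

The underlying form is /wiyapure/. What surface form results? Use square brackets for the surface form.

1 Final Vowel Raising: [wiyapure] → [wiyapuri]
2 Intervocalic Voicing: [wiyapuri] → [wiyaburi]

[wiyaburi]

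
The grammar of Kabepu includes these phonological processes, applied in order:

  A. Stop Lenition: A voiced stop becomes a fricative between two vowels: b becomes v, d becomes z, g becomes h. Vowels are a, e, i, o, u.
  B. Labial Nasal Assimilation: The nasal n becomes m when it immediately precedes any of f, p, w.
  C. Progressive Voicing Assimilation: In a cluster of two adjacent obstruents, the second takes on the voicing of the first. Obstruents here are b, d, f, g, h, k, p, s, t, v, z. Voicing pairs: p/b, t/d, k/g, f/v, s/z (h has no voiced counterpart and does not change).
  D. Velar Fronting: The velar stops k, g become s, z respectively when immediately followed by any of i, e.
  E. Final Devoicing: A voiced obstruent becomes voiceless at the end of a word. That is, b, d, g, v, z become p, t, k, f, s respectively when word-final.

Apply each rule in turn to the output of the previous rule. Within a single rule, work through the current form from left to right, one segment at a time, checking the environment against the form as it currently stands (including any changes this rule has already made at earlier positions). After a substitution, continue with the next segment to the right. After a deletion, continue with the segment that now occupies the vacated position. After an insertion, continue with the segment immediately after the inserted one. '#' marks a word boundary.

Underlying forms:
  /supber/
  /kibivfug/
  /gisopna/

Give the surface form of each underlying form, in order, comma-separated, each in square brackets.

[supper], [sivivvuk], [zisopna]

/supber/:
  A Stop Lenition: no change — [supber]
  B Labial Nasal Assimilation: no change — [supber]
  C Progressive Voicing Assimilation: [supber] → [supper]
  D Velar Fronting: no change — [supper]
  E Final Devoicing: no change — [supper]
/kibivfug/:
  A Stop Lenition: [kibivfug] → [kivivfug]
  B Labial Nasal Assimilation: no change — [kivivfug]
  C Progressive Voicing Assimilation: [kivivfug] → [kivivvug]
  D Velar Fronting: [kivivvug] → [sivivvug]
  E Final Devoicing: [sivivvug] → [sivivvuk]
/gisopna/:
  A Stop Lenition: no change — [gisopna]
  B Labial Nasal Assimilation: no change — [gisopna]
  C Progressive Voicing Assimilation: no change — [gisopna]
  D Velar Fronting: [gisopna] → [zisopna]
  E Final Devoicing: no change — [zisopna]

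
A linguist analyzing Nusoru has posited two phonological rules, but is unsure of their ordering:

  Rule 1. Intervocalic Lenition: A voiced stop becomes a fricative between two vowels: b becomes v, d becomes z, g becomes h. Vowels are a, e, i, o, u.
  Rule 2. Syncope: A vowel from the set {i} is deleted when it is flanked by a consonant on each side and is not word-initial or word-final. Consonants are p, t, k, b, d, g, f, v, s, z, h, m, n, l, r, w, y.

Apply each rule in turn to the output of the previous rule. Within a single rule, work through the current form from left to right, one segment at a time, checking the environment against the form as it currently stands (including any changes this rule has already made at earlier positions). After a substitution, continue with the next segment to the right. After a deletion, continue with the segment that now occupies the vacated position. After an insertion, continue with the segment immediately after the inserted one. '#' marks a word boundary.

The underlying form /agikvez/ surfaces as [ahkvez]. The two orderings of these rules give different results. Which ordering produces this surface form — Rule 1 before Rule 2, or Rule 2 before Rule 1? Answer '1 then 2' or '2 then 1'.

Order 1 then 2:
  1 Intervocalic Lenition: [agikvez] → [ahikvez]
  2 Syncope: [ahikvez] → [ahkvez]
  result: [ahkvez]
Order 2 then 1:
  2 Syncope: [agikvez] → [agkvez]
  1 Intervocalic Lenition: no change — [agkvez]
  result: [agkvez]

1 then 2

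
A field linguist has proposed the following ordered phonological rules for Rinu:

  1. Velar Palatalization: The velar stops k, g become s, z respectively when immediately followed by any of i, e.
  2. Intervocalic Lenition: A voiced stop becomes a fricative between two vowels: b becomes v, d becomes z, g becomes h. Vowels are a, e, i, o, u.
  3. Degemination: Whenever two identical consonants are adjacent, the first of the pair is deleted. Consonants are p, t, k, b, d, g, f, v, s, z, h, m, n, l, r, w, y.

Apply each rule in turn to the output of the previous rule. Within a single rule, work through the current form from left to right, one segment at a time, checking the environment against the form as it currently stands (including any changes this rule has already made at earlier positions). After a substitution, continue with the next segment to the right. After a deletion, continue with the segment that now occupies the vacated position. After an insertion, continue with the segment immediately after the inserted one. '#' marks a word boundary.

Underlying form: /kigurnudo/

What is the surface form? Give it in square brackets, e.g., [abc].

1 Velar Palatalization: [kigurnudo] → [sigurnudo]
2 Intervocalic Lenition: [sigurnudo] → [sihurnuzo]
3 Degemination: no change — [sihurnuzo]

[sihurnuzo]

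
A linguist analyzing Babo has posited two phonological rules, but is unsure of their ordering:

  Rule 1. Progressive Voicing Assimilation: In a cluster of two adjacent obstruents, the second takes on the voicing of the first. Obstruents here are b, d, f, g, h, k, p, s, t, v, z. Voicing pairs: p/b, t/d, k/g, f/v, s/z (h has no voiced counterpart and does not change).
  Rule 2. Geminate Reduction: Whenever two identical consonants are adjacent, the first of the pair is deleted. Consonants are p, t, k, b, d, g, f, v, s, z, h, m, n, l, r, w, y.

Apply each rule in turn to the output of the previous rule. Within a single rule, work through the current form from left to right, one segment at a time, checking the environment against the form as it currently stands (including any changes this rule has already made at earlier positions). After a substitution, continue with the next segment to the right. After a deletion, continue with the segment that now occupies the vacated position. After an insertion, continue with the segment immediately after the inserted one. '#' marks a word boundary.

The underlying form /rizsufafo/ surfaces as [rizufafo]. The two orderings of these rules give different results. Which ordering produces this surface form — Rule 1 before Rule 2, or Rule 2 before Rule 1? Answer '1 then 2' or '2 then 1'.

Order 1 then 2:
  1 Progressive Voicing Assimilation: [rizsufafo] → [rizzufafo]
  2 Geminate Reduction: [rizzufafo] → [rizufafo]
  result: [rizufafo]
Order 2 then 1:
  2 Geminate Reduction: no change — [rizsufafo]
  1 Progressive Voicing Assimilation: [rizsufafo] → [rizzufafo]
  result: [rizzufafo]

1 then 2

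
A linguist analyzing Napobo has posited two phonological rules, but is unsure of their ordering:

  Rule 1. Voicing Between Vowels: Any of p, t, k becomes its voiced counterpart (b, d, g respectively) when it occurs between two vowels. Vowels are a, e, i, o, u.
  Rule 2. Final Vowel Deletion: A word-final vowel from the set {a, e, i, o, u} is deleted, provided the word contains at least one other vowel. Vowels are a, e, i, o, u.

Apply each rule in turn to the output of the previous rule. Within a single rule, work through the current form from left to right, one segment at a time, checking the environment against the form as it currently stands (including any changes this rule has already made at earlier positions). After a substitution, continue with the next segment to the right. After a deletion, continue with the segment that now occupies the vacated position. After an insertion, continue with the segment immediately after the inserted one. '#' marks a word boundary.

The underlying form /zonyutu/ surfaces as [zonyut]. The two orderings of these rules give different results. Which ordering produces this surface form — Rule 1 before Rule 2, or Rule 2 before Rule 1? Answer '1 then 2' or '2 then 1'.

2 then 1

Order 1 then 2:
  1 Voicing Between Vowels: [zonyutu] → [zonyudu]
  2 Final Vowel Deletion: [zonyudu] → [zonyud]
  result: [zonyud]
Order 2 then 1:
  2 Final Vowel Deletion: [zonyutu] → [zonyut]
  1 Voicing Between Vowels: no change — [zonyut]
  result: [zonyut]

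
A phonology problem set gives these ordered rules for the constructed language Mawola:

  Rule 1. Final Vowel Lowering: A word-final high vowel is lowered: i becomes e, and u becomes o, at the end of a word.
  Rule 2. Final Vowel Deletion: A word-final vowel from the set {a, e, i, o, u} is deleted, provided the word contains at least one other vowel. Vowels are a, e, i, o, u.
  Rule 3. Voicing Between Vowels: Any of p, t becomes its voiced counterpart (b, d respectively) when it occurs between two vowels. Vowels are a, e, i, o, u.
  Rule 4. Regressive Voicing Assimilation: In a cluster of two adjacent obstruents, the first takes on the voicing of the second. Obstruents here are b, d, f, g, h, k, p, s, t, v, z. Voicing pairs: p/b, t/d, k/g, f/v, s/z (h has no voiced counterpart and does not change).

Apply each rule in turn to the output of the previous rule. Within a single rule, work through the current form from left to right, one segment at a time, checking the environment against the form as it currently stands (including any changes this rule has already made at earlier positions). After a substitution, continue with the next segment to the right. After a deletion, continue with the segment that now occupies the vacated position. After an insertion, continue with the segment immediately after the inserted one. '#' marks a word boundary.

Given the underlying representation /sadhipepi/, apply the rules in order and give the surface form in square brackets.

[sathibep]

Rule 1 Final Vowel Lowering: [sadhipepi] → [sadhipepe]
Rule 2 Final Vowel Deletion: [sadhipepe] → [sadhipep]
Rule 3 Voicing Between Vowels: [sadhipep] → [sadhibep]
Rule 4 Regressive Voicing Assimilation: [sadhibep] → [sathibep]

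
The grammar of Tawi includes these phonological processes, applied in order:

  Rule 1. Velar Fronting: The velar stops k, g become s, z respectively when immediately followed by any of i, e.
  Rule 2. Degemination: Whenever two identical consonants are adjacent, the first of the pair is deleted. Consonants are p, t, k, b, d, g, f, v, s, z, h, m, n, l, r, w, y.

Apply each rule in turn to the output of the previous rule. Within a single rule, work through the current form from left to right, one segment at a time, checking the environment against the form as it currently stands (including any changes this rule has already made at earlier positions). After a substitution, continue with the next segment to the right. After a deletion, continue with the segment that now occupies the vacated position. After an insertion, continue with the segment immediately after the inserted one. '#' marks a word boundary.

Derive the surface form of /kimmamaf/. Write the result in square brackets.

[simamaf]

Rule 1 Velar Fronting: [kimmamaf] → [simmamaf]
Rule 2 Degemination: [simmamaf] → [simamaf]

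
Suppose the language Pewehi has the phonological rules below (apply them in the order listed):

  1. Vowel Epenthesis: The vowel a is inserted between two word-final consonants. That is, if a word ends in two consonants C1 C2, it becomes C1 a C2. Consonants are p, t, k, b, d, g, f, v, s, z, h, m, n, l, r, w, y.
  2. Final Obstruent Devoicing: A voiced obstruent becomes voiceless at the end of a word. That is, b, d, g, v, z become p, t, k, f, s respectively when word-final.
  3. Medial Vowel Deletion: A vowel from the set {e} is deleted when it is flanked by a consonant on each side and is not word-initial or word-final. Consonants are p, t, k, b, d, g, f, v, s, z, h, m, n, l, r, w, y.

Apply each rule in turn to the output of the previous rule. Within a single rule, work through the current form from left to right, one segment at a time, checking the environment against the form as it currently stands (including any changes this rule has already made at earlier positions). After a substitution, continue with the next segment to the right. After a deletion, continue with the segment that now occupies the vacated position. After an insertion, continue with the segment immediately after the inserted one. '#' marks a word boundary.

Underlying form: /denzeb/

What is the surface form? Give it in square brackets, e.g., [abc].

1 Vowel Epenthesis: no change — [denzeb]
2 Final Obstruent Devoicing: [denzeb] → [denzep]
3 Medial Vowel Deletion: [denzep] → [dnzp]

[dnzp]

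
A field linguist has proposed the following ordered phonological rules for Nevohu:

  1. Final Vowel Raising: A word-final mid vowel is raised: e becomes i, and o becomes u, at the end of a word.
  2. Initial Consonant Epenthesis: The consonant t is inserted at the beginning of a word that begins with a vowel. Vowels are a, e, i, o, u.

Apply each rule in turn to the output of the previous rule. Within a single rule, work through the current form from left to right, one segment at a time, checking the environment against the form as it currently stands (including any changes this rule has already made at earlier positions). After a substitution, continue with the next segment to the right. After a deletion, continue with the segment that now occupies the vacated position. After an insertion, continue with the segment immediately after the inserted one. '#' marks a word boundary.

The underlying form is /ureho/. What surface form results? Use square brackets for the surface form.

[turehu]

1 Final Vowel Raising: [ureho] → [urehu]
2 Initial Consonant Epenthesis: [urehu] → [turehu]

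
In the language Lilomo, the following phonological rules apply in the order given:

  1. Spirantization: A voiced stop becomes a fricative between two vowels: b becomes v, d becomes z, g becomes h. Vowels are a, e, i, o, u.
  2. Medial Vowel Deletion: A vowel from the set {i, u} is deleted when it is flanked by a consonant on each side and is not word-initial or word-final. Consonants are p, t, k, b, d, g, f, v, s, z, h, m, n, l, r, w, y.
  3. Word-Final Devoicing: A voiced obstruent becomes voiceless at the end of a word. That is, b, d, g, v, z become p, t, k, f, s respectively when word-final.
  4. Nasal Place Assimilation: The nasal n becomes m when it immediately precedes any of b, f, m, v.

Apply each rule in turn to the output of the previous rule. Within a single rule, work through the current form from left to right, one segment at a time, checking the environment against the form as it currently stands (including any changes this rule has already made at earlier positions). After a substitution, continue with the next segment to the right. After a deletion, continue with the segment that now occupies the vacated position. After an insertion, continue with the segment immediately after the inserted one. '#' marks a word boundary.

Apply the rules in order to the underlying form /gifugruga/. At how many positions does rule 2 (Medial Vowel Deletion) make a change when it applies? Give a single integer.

3

1 Spirantization: [gifugruga] → [gifugruha]
2 Medial Vowel Deletion: [gifugruha] → [gfgrha]
3 Word-Final Devoicing: no change — [gfgrha]
4 Nasal Place Assimilation: no change — [gfgrha]
Rule 2 changed 3 position(s).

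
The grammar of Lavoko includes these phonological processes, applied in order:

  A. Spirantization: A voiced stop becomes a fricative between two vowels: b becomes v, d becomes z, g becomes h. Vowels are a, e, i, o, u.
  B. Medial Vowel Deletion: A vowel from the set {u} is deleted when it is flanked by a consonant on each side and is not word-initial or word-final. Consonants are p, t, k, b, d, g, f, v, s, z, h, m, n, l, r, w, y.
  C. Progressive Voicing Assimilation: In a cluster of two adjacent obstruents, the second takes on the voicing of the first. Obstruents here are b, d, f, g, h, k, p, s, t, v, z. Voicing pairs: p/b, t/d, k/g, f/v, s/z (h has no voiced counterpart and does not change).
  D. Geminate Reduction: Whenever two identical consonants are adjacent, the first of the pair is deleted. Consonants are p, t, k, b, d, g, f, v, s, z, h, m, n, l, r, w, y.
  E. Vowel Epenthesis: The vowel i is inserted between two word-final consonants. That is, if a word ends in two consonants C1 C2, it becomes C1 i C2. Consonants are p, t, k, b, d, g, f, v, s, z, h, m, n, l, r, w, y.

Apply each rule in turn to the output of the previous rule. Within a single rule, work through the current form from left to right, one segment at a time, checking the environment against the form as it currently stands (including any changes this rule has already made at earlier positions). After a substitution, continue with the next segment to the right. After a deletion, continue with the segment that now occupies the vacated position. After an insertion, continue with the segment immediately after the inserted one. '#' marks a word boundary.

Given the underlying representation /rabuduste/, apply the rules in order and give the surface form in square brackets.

A Spirantization: [rabuduste] → [ravuzuste]
B Medial Vowel Deletion: [ravuzuste] → [ravzste]
C Progressive Voicing Assimilation: [ravzste] → [ravzzde]
D Geminate Reduction: [ravzzde] → [ravzde]
E Vowel Epenthesis: no change — [ravzde]

[ravzde]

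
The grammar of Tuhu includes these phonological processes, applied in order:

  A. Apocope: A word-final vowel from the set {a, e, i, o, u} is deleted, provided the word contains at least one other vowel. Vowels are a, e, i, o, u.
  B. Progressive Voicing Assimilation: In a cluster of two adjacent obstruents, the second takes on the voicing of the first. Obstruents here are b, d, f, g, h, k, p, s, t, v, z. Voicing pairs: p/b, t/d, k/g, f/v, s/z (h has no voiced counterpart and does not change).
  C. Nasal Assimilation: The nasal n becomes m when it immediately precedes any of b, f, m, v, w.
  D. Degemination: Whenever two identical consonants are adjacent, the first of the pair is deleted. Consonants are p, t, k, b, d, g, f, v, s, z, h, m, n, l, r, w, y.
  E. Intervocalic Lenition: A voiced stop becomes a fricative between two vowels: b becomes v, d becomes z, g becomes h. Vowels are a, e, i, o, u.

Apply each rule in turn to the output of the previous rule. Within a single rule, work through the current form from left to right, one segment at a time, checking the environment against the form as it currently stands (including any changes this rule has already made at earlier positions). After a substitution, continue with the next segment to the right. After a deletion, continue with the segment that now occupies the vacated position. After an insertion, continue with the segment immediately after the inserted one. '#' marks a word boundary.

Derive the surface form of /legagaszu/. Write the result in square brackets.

[lehahas]

A Apocope: [legagaszu] → [legagasz]
B Progressive Voicing Assimilation: [legagasz] → [legagass]
C Nasal Assimilation: no change — [legagass]
D Degemination: [legagass] → [legagas]
E Intervocalic Lenition: [legagas] → [lehahas]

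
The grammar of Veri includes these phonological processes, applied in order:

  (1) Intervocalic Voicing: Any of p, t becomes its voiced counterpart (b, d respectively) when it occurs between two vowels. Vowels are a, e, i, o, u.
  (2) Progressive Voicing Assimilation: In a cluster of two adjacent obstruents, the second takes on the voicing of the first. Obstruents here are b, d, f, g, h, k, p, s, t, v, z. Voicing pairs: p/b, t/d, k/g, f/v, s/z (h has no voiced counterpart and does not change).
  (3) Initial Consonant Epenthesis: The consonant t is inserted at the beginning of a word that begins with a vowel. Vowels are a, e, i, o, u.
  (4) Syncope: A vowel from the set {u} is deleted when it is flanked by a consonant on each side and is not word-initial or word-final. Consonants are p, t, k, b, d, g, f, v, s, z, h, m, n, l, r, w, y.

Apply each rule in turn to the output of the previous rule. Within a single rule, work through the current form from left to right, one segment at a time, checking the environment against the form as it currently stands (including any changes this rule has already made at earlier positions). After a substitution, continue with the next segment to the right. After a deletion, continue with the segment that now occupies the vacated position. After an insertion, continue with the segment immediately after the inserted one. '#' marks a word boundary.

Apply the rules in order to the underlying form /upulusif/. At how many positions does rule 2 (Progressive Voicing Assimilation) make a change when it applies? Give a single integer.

(1) Intervocalic Voicing: [upulusif] → [ubulusif]
(2) Progressive Voicing Assimilation: no change — [ubulusif]
(3) Initial Consonant Epenthesis: [ubulusif] → [tubulusif]
(4) Syncope: [tubulusif] → [tblsif]
Rule 2 changed 0 position(s).

0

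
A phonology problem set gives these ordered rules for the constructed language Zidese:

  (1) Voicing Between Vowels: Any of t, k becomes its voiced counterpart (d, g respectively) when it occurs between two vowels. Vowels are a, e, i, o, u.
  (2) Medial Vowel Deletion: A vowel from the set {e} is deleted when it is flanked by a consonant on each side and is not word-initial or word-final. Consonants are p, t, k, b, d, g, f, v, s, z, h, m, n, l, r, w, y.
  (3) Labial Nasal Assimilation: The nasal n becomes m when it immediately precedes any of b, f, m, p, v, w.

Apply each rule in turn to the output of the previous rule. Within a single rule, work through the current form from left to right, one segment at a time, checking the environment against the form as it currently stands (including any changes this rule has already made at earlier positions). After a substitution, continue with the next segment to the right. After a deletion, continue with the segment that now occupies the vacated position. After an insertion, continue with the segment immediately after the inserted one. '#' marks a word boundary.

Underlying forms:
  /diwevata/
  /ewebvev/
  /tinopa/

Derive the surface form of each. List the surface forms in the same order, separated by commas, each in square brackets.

[diwvada], [ewbvv], [tinopa]

/diwevata/:
  (1) Voicing Between Vowels: [diwevata] → [diwevada]
  (2) Medial Vowel Deletion: [diwevada] → [diwvada]
  (3) Labial Nasal Assimilation: no change — [diwvada]
/ewebvev/:
  (1) Voicing Between Vowels: no change — [ewebvev]
  (2) Medial Vowel Deletion: [ewebvev] → [ewbvv]
  (3) Labial Nasal Assimilation: no change — [ewbvv]
/tinopa/:
  (1) Voicing Between Vowels: no change — [tinopa]
  (2) Medial Vowel Deletion: no change — [tinopa]
  (3) Labial Nasal Assimilation: no change — [tinopa]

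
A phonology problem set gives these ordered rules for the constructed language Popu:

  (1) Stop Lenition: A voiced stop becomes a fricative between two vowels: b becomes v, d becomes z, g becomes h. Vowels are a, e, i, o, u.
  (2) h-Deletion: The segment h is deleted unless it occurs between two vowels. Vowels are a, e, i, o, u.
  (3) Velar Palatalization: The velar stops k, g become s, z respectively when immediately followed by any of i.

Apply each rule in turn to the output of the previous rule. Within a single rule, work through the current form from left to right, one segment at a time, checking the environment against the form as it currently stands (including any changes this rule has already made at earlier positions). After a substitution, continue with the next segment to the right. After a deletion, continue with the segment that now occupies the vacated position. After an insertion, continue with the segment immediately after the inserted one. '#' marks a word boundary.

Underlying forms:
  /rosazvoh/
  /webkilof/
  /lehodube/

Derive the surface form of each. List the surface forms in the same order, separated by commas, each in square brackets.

[rosazvo], [websilof], [lehozuve]

/rosazvoh/:
  (1) Stop Lenition: no change — [rosazvoh]
  (2) h-Deletion: [rosazvoh] → [rosazvo]
  (3) Velar Palatalization: no change — [rosazvo]
/webkilof/:
  (1) Stop Lenition: no change — [webkilof]
  (2) h-Deletion: no change — [webkilof]
  (3) Velar Palatalization: [webkilof] → [websilof]
/lehodube/:
  (1) Stop Lenition: [lehodube] → [lehozuve]
  (2) h-Deletion: no change — [lehozuve]
  (3) Velar Palatalization: no change — [lehozuve]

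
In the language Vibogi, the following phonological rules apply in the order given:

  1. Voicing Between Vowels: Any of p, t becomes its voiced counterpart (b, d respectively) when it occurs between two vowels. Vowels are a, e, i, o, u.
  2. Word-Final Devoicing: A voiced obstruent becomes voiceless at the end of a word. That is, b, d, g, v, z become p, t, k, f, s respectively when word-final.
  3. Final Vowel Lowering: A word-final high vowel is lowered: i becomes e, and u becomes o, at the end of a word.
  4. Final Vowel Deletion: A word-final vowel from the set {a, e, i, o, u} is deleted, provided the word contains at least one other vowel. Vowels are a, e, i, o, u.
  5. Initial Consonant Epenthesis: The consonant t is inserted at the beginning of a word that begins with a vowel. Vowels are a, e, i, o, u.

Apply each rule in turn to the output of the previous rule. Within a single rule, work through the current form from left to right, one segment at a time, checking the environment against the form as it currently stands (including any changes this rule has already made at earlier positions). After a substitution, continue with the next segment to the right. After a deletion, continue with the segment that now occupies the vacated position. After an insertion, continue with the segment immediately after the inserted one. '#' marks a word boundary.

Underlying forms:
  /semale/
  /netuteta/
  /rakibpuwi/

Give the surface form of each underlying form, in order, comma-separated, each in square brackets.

[semal], [neduded], [rakibpuw]

/semale/:
  1 Voicing Between Vowels: no change — [semale]
  2 Word-Final Devoicing: no change — [semale]
  3 Final Vowel Lowering: no change — [semale]
  4 Final Vowel Deletion: [semale] → [semal]
  5 Initial Consonant Epenthesis: no change — [semal]
/netuteta/:
  1 Voicing Between Vowels: [netuteta] → [nedudeda]
  2 Word-Final Devoicing: no change — [nedudeda]
  3 Final Vowel Lowering: no change — [nedudeda]
  4 Final Vowel Deletion: [nedudeda] → [neduded]
  5 Initial Consonant Epenthesis: no change — [neduded]
/rakibpuwi/:
  1 Voicing Between Vowels: no change — [rakibpuwi]
  2 Word-Final Devoicing: no change — [rakibpuwi]
  3 Final Vowel Lowering: [rakibpuwi] → [rakibpuwe]
  4 Final Vowel Deletion: [rakibpuwe] → [rakibpuw]
  5 Initial Consonant Epenthesis: no change — [rakibpuw]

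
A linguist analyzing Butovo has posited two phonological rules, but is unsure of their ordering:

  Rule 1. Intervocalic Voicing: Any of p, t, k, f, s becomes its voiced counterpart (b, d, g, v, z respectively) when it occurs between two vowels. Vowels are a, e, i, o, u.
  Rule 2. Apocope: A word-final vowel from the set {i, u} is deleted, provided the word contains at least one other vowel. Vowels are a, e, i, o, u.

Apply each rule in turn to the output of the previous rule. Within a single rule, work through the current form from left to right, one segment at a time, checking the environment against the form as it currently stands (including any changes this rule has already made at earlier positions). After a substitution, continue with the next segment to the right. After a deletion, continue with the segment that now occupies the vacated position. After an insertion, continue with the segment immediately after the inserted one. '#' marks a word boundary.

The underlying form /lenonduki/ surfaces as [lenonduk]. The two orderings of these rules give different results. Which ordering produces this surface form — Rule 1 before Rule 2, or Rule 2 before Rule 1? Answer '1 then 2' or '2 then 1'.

2 then 1

Order 1 then 2:
  1 Intervocalic Voicing: [lenonduki] → [lenondugi]
  2 Apocope: [lenondugi] → [lenondug]
  result: [lenondug]
Order 2 then 1:
  2 Apocope: [lenonduki] → [lenonduk]
  1 Intervocalic Voicing: no change — [lenonduk]
  result: [lenonduk]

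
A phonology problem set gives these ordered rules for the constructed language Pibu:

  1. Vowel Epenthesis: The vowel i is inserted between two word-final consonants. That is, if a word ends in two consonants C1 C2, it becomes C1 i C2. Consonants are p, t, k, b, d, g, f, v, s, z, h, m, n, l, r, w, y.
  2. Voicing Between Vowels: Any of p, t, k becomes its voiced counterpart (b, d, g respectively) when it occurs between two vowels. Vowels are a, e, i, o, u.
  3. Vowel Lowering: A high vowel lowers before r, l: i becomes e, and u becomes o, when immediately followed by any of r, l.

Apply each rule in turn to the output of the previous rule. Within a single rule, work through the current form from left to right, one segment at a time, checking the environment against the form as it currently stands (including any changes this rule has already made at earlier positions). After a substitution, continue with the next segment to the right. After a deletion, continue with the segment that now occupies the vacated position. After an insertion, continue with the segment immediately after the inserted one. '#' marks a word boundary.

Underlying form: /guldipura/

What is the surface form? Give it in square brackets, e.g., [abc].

[goldibora]

1 Vowel Epenthesis: no change — [guldipura]
2 Voicing Between Vowels: [guldipura] → [guldibura]
3 Vowel Lowering: [guldibura] → [goldibora]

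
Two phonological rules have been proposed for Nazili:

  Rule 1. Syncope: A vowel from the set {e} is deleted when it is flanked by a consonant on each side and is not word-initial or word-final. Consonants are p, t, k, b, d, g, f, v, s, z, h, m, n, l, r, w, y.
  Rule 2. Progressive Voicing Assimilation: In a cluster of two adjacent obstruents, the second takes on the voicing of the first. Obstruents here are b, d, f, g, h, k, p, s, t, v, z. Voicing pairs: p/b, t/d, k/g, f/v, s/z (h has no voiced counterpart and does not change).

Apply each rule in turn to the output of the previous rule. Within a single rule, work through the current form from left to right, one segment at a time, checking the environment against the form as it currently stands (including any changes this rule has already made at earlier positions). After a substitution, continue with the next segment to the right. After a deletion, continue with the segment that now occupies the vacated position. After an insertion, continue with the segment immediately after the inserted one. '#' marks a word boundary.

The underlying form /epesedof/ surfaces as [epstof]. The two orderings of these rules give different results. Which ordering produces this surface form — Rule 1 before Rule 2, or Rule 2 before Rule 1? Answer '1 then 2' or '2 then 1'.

Order 1 then 2:
  1 Syncope: [epesedof] → [epsdof]
  2 Progressive Voicing Assimilation: [epsdof] → [epstof]
  result: [epstof]
Order 2 then 1:
  2 Progressive Voicing Assimilation: no change — [epesedof]
  1 Syncope: [epesedof] → [epsdof]
  result: [epsdof]

1 then 2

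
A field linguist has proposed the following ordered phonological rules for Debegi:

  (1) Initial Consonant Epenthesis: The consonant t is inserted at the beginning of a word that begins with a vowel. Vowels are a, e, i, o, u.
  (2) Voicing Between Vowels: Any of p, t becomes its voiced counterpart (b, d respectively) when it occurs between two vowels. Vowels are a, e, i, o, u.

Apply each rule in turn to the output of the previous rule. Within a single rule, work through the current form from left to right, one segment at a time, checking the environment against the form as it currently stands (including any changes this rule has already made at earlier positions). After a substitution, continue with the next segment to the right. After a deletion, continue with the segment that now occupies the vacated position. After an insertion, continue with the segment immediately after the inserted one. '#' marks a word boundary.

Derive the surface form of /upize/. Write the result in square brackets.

(1) Initial Consonant Epenthesis: [upize] → [tupize]
(2) Voicing Between Vowels: [tupize] → [tubize]

[tubize]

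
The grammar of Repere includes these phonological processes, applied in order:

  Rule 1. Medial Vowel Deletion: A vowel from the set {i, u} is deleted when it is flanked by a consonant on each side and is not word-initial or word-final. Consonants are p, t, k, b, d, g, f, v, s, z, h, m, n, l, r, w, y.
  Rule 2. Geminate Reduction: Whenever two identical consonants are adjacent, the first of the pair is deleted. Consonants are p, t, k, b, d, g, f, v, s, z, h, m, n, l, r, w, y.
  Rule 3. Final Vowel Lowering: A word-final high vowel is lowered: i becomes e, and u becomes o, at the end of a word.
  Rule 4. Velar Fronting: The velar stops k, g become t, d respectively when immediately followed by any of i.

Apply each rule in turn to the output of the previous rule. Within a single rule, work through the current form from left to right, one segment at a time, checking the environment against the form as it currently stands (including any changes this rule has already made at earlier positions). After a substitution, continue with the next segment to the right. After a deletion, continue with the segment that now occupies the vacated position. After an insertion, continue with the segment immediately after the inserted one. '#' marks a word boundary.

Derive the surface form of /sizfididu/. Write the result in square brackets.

Rule 1 Medial Vowel Deletion: [sizfididu] → [szfddu]
Rule 2 Geminate Reduction: [szfddu] → [szfdu]
Rule 3 Final Vowel Lowering: [szfdu] → [szfdo]
Rule 4 Velar Fronting: no change — [szfdo]

[szfdo]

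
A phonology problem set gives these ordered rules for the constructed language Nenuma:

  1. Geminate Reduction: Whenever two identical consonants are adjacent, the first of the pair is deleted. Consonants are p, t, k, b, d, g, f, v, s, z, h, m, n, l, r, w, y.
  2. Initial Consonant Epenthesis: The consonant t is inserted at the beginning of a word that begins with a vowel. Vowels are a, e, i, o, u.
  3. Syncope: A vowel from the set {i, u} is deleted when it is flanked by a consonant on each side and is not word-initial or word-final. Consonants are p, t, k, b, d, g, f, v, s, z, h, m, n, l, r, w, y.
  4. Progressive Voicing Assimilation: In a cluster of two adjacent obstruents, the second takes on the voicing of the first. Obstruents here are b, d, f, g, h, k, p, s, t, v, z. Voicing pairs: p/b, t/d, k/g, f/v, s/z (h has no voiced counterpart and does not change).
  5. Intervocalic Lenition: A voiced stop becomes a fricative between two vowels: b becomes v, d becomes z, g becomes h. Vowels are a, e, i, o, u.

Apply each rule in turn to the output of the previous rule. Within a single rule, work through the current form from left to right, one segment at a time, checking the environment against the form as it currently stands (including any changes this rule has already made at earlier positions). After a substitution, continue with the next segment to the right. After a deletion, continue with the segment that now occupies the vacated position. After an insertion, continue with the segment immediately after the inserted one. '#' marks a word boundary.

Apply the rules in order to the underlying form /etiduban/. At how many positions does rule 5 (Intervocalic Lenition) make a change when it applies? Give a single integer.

1 Geminate Reduction: no change — [etiduban]
2 Initial Consonant Epenthesis: [etiduban] → [tetiduban]
3 Syncope: [tetiduban] → [tetdban]
4 Progressive Voicing Assimilation: [tetdban] → [tettpan]
5 Intervocalic Lenition: no change — [tettpan]
Rule 5 changed 0 position(s).

0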